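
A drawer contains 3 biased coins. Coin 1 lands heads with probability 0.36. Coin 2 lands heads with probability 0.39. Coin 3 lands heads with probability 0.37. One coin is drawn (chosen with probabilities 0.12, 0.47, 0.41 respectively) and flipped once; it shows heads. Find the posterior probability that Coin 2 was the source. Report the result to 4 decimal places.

P(heads|C1) = 0.36; P(heads|C2) = 0.39; P(heads|C3) = 0.37.
Prior × likelihood for each source: 0.12·0.36=0.04320, 0.47·0.39=0.1833, 0.41·0.37=0.1517. Summing gives P(heads) = 0.37820.
P(Coin 2 | heads) = 0.1833 / 0.37820 = 0.4847.

Posterior probability ≈ 0.4847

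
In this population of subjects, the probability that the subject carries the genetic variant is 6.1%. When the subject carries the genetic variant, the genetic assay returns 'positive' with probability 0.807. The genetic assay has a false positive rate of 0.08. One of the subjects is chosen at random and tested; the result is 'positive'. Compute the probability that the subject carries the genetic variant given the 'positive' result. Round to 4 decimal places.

Write H for 'the subject carries the genetic variant'. Prior odds H:¬H = 0.061/0.939 = 0.064963. For the 'positive' outcome, the likelihood ratio is 0.807/0.08 = 10.088.
Posterior odds = 0.064963 × 10.088 = 0.65531, so P(H|E) = 0.65531/(1+0.65531) = 0.3959.

P(H | E) ≈ 0.3959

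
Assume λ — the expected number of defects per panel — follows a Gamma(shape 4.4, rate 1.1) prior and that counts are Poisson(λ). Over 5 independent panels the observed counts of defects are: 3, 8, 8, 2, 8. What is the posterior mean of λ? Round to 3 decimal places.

Posterior mean ≈ 5.475

The Poisson likelihood adds the total count to the shape and the number of exposure periods to the rate. Here ∑xᵢ = 29 and n = 5, so shape 4.4→33.4 and rate 1.1→6.1.
Posterior mean = shape/rate = 33.4/6.1 = 5.475.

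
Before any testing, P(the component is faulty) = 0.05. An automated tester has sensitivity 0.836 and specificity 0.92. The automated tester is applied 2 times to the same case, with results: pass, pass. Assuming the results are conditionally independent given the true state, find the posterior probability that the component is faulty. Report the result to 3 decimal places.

With H the event that the component is faulty, the joint likelihood of the observed sequence is P(data|H) = 0.164·0.164 = 0.026896 and P(data|¬H) = 0.92·0.92 = 0.84640.
Bayes: P(H|data) = 0.05·0.026896 / (0.05·0.026896 + 0.95·0.84640) = 0.0013448/0.80542 = 0.0017.

Posterior P(H) ≈ 0.002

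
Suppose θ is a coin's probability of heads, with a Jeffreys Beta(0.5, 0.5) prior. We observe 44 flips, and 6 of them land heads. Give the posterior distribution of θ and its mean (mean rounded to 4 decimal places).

Observing 6 successes and 38 failures updates Beta(0.5, 0.5) by adding the success and failure counts to the two shape parameters: α = 0.5+6 = 6.5, β = 0.5+38 = 38.5.
Posterior mean = α/(α+β) = 6.5/45 = 0.1444.

Posterior: Beta(6.5, 38.5); mean ≈ 0.1444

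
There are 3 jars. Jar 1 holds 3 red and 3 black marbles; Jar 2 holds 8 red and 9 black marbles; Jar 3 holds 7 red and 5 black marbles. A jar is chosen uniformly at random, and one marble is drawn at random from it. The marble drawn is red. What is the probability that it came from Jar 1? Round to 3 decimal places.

Posterior probability ≈ 0.322

P(red|Jar 1) = 0.5; P(red|Jar 2) = 0.4706; P(red|Jar 3) = 0.5833.
Prior × likelihood for each source: 0.333333·0.5=0.1667, 0.333333·0.4706=0.1569, 0.333333·0.5833=0.1944. Summing gives P(red) = 0.51797.
P(Jar 1 | red) = 0.1667 / 0.51797 = 0.322.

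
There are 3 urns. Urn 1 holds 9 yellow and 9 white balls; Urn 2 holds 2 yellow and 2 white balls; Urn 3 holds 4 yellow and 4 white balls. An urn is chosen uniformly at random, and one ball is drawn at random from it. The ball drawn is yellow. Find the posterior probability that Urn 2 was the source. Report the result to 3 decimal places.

Posterior probability ≈ 0.333

Tabulate prior·likelihood by source: [1] prior 0.333333, lik 0.5, product 0.1667; [2] prior 0.333333, lik 0.5, product 0.1667; [3] prior 0.333333, lik 0.5, product 0.1667.
Normalizing constant = 0.50000; the posterior for Urn 2 is its product over the sum, 0.1667/0.50000 = 0.333.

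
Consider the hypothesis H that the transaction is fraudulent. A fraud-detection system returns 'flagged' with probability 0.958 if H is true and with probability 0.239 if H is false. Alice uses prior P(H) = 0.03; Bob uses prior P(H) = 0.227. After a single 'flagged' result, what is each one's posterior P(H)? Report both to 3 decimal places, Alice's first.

P('+'|H) = 0.958, P('+'|¬H) = 0.239.
Alice: numerator 0.958·0.03 = 0.028740; evidence = 0.028740+0.239·0.97 = 0.26057; posterior = 0.110.
Bob: numerator 0.958·0.227 = 0.21747; evidence = 0.21747+0.239·0.773 = 0.40221; posterior = 0.541.

Alice: 0.110; Bob: 0.541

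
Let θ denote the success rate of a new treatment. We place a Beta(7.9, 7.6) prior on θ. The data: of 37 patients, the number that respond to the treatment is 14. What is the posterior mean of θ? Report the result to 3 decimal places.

Posterior mean ≈ 0.417

The binomial likelihood is conjugate to the Beta prior: with 14 successes and 23 failures, the posterior is Beta(7.9+14, 7.6+23) = Beta(21.9, 30.6).
E[θ | data] = 21.9/(21.9+30.6) = 0.417.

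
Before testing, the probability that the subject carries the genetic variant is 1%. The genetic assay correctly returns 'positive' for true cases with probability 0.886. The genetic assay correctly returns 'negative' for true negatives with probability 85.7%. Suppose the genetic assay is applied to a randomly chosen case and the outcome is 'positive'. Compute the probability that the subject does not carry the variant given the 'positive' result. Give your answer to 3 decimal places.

Let H be the event that the subject carries the genetic variant. P(H) = 0.01, so P(¬H) = 0.99. With E the 'positive' result, P(E|H) = 0.886 and P(E|¬H) = 0.143.
P(E) = 0.886·0.01 + 0.143·0.99 = 0.0088600 + 0.14157 = 0.15043.
By Bayes' theorem, P(H|E) = 0.0088600 / 0.15043 = 0.059. Hence P(¬H|E) = 1 − 0.059 = 0.941.

P(¬H | E) ≈ 0.941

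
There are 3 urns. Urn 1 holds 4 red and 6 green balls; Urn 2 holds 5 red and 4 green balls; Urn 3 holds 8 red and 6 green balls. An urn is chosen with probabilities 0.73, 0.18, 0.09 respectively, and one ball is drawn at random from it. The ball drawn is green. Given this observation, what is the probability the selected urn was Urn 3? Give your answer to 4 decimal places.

P(green|Urn 1) = 0.6; P(green|Urn 2) = 0.4444; P(green|Urn 3) = 0.4286.
Prior × likelihood for each source: 0.73·0.6=0.4380, 0.18·0.4444=0.08000, 0.09·0.4286=0.03857. Summing gives P(green) = 0.55657.
P(Urn 3 | green) = 0.03857 / 0.55657 = 0.0693.

Posterior probability ≈ 0.0693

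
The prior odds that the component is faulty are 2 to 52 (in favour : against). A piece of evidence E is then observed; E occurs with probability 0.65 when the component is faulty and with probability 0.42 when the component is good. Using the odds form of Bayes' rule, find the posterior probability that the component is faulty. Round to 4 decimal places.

Prior odds = 2/52 = 0.038462.
Likelihood ratio for E = 0.65/0.42 = 1.5476.
Posterior odds = prior odds × LR = 0.059524.
Posterior probability = odds/(1+odds) = 0.059524/1.0595 = 0.0562.

Posterior probability ≈ 0.0562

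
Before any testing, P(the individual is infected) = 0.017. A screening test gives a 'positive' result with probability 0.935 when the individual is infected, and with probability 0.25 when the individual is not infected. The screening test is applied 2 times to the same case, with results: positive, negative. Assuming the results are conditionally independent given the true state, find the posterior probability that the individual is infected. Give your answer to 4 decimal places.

Posterior P(H) ≈ 0.0056

With H the event that the individual is infected, the joint likelihood of the observed sequence is P(data|H) = 0.935·0.065 = 0.060775 and P(data|¬H) = 0.25·0.75 = 0.18750.
Bayes: P(H|data) = 0.017·0.060775 / (0.017·0.060775 + 0.983·0.18750) = 0.0010332/0.18535 = 0.0056.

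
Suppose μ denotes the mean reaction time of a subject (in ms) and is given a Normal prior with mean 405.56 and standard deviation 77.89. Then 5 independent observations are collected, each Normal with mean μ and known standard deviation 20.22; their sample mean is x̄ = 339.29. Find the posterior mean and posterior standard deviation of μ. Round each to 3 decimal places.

With known σ, the Normal prior is conjugate. Weight on the data is w = (n/σ²)/(n/σ² + 1/τ₀²) = 0.0122295/(0.0122295+0.00016483) = 0.98670.
Posterior mean = w·x̄ + (1−w)·μ₀ = 0.98670·339.29 + 0.013299·405.56 = 340.171. Posterior variance = 1/(0.0122295+0.00016483) = 80.6822, so SD = 8.982.

Posterior mean ≈ 340.171; posterior SD ≈ 8.982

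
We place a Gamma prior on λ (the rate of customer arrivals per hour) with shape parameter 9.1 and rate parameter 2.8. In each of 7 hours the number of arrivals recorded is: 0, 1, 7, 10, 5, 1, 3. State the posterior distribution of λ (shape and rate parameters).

Posterior: Gamma(shape=36.1, rate=9.8)

The Poisson likelihood adds the total count to the shape and the number of exposure periods to the rate. Here ∑xᵢ = 27 and n = 7, so shape 9.1→36.1 and rate 2.8→9.8.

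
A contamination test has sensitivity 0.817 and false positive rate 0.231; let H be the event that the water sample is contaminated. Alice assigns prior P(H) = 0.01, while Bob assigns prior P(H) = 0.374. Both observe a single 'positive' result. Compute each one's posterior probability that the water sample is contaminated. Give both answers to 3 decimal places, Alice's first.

The likelihood ratio for a 'positive' result is 0.817/0.231 = 3.5368.
Alice: prior odds 0.01/0.99 = 0.010101; posterior odds 0.035725; posterior probability 0.034.
Bob: prior odds 0.374/0.626 = 0.59744; posterior odds 2.1130; posterior probability 0.679.

Alice: 0.034; Bob: 0.679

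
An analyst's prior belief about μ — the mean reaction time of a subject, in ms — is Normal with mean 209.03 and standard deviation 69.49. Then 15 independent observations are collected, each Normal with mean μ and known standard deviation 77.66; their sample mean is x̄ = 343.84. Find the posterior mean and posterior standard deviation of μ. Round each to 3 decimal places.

Posterior mean ≈ 333.478; posterior SD ≈ 19.266

Prior precision 1/τ₀² = 1/69.49² = 0.00020709; data precision n/σ² = 15/77.66² = 0.00248712.
Posterior precision = 0.00020709 + 0.00248712 = 0.00269421, giving posterior SD = 1/√0.00269421 = 19.266.
Posterior mean = (0.00020709·209.03 + 0.00248712·343.84) / 0.00269421 = 333.478.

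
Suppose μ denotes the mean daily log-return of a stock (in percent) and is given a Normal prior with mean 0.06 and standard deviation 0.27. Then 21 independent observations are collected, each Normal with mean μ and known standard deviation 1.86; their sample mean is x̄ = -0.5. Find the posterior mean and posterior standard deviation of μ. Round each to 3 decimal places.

Posterior mean ≈ -0.112; posterior SD ≈ 0.225

Prior precision 1/τ₀² = 1/0.27² = 13.7174; data precision n/σ² = 21/1.86² = 6.07007.
Posterior precision = 13.7174 + 6.07007 = 19.7875, giving posterior SD = 1/√19.7875 = 0.225.
Posterior mean = (13.7174·0.06 + 6.07007·-0.5) / 19.7875 = -0.112.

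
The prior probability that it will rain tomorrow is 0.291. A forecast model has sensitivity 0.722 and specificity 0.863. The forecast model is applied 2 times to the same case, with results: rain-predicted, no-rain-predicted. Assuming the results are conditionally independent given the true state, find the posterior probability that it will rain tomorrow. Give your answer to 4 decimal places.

Let H be the event that it will rain tomorrow; start with P(H) = 0.291. P('rain-predicted'|H) = 0.722, P('rain-predicted'|¬H) = 0.137.
Update on result 1 ('rain-predicted'): P(H) ← 0.722·0.2910 / (0.722·0.2910 + 0.137·0.7090) = 0.21010/0.30723 = 0.6838.
Update on result 2 ('no-rain-predicted'): P(H) ← 0.278·0.6838 / (0.278·0.6838 + 0.863·0.3162) = 0.19011/0.46295 = 0.4106.

Posterior P(H) ≈ 0.4106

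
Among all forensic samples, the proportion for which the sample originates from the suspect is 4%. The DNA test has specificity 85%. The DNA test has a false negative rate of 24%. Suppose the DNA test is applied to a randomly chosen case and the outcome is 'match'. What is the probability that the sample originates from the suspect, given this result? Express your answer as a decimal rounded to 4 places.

P(H | E) ≈ 0.1743

Write H for 'the sample originates from the suspect'. Prior odds H:¬H = 0.04/0.96 = 0.041667. For the 'match' outcome, the likelihood ratio is 0.76/0.15 = 5.0667.
Posterior odds = 0.041667 × 5.0667 = 0.21111, so P(H|E) = 0.21111/(1+0.21111) = 0.1743.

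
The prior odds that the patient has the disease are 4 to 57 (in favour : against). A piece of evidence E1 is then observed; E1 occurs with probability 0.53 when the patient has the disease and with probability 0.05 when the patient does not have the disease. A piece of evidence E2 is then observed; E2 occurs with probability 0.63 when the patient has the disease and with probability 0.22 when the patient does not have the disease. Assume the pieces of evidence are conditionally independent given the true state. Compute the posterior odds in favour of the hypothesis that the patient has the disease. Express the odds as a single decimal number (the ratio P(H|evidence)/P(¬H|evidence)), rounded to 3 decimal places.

Prior odds = 4/57 = 0.070175.
Likelihood ratio for E1 = 0.53/0.05 = 10.600.
Likelihood ratio for E2 = 0.63/0.22 = 2.8636.
Posterior odds = prior odds × LR₁ × LR₂ = 2.1301.

Posterior odds ≈ 2.130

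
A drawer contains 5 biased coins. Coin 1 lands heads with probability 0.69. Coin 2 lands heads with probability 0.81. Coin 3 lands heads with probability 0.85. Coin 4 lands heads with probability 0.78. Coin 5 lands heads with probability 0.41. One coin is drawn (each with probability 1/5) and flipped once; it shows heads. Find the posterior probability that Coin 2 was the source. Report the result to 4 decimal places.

Posterior probability ≈ 0.2288

Tabulate prior·likelihood by source: [1] prior 0.2, lik 0.69, product 0.1380; [2] prior 0.2, lik 0.81, product 0.1620; [3] prior 0.2, lik 0.85, product 0.1700; [4] prior 0.2, lik 0.78, product 0.1560; [5] prior 0.2, lik 0.41, product 0.08200.
Normalizing constant = 0.70800; the posterior for Coin 2 is its product over the sum, 0.1620/0.70800 = 0.2288.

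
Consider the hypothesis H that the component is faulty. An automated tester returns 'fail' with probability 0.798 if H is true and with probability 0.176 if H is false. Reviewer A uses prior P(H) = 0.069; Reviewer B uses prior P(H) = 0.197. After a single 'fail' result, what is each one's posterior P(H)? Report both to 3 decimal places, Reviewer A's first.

P('+'|H) = 0.798, P('+'|¬H) = 0.176.
Reviewer A: numerator 0.798·0.069 = 0.055062; evidence = 0.055062+0.176·0.931 = 0.21892; posterior = 0.252.
Reviewer B: numerator 0.798·0.197 = 0.15721; evidence = 0.15721+0.176·0.803 = 0.29853; posterior = 0.527.

Reviewer A: 0.252; Reviewer B: 0.527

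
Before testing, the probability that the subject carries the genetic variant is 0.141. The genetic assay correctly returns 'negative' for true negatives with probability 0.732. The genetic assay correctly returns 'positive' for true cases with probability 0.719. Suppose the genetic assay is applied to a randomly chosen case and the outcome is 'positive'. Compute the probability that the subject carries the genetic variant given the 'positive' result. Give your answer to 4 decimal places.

P(H | E) ≈ 0.3057

Let H be the event that the subject carries the genetic variant. P(H) = 0.141, so P(¬H) = 0.859. With E the 'positive' result, P(E|H) = 0.719 and P(E|¬H) = 0.268.
P(E) = 0.719·0.141 + 0.268·0.859 = 0.10138 + 0.23021 = 0.33159.
By Bayes' theorem, P(H|E) = 0.10138 / 0.33159 = 0.3057.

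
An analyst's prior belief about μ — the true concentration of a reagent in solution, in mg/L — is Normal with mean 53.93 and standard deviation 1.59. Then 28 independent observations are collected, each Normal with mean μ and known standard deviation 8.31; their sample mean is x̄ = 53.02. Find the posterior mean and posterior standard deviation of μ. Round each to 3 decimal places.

Prior precision 1/τ₀² = 1/1.59² = 0.395554; data precision n/σ² = 28/8.31² = 0.405467.
Posterior precision = 0.395554 + 0.405467 = 0.801021, giving posterior SD = 1/√0.801021 = 1.117.
Posterior mean = (0.395554·53.93 + 0.405467·53.02) / 0.801021 = 53.469.

Posterior mean ≈ 53.469; posterior SD ≈ 1.117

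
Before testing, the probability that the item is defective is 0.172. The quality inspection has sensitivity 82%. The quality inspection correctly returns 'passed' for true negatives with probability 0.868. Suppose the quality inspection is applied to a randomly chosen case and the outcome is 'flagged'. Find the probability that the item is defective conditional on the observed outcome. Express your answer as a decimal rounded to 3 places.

P(H | E) ≈ 0.563

Let H be the event that the item is defective. P(H) = 0.172, so P(¬H) = 0.828. With E the 'flagged' result, P(E|H) = 0.82 and P(E|¬H) = 0.132.
P(E) = 0.82·0.172 + 0.132·0.828 = 0.14104 + 0.10930 = 0.25034.
By Bayes' theorem, P(H|E) = 0.14104 / 0.25034 = 0.563.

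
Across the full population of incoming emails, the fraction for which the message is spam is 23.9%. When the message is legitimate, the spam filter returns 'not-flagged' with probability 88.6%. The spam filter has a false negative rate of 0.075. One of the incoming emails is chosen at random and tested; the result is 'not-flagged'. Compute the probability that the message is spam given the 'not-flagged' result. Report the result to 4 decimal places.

P(H | E) ≈ 0.0259

Let H be the event that the message is spam. P(H) = 0.239, so P(¬H) = 0.761. With E the 'not-flagged' result, P(E|H) = 0.075 and P(E|¬H) = 0.886.
P(E) = 0.075·0.239 + 0.886·0.761 = 0.017925 + 0.67425 = 0.69217.
By Bayes' theorem, P(H|E) = 0.017925 / 0.69217 = 0.0259.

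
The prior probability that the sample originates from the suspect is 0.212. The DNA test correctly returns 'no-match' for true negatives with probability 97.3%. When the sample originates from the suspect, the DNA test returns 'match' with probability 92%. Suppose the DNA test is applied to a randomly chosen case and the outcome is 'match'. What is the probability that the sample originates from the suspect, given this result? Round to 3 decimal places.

P(H | E) ≈ 0.902

Let H be the event that the sample originates from the suspect. P(H) = 0.212, so P(¬H) = 0.788. With E the 'match' result, P(E|H) = 0.92 and P(E|¬H) = 0.027.
P(E) = 0.92·0.212 + 0.027·0.788 = 0.19504 + 0.021276 = 0.21632.
By Bayes' theorem, P(H|E) = 0.19504 / 0.21632 = 0.902.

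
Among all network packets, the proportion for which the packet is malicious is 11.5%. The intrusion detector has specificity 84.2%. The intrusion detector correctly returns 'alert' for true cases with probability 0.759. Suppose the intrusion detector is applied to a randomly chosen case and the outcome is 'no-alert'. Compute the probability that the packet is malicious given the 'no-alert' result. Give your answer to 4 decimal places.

Write H for 'the packet is malicious'. Prior odds H:¬H = 0.115/0.885 = 0.12994. For the 'no-alert' outcome, the likelihood ratio is 0.241/0.842 = 0.28622.
Posterior odds = 0.12994 × 0.28622 = 0.037193, so P(H|E) = 0.037193/(1+0.037193) = 0.0359.

P(H | E) ≈ 0.0359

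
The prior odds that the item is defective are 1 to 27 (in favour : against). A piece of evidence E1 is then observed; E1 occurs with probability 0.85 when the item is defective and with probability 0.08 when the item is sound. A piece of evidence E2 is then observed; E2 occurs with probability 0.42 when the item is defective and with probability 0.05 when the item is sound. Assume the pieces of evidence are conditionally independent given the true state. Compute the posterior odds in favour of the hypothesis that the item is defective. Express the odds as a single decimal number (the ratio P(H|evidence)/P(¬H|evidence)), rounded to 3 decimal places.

Posterior odds ≈ 3.306

Prior odds = 1/27 = 0.037037.
Likelihood ratio for E1 = 0.85/0.08 = 10.625.
Likelihood ratio for E2 = 0.42/0.05 = 8.4000.
Posterior odds = prior odds × LR₁ × LR₂ = 3.3056.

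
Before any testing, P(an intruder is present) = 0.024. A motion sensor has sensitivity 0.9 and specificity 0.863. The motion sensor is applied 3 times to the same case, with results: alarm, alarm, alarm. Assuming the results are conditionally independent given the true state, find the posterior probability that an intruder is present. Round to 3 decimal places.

Posterior P(H) ≈ 0.875

Let H be the event that an intruder is present; start with P(H) = 0.024. P('alarm'|H) = 0.9, P('alarm'|¬H) = 0.137.
Update on result 1 ('alarm'): P(H) ← 0.9·0.0240 / (0.9·0.0240 + 0.137·0.9760) = 0.021600/0.15531 = 0.1391.
Update on result 2 ('alarm'): P(H) ← 0.9·0.1391 / (0.9·0.1391 + 0.137·0.8609) = 0.12517/0.24311 = 0.5149.
Update on result 3 ('alarm'): P(H) ← 0.9·0.5149 / (0.9·0.5149 + 0.137·0.4851) = 0.46337/0.52983 = 0.8746.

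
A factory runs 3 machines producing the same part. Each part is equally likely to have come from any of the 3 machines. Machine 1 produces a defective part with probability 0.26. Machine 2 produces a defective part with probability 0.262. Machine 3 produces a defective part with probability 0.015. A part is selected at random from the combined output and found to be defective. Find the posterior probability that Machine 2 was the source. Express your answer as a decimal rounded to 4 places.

Posterior probability ≈ 0.4879

Tabulate prior·likelihood by source: [1] prior 0.333333, lik 0.26, product 0.08667; [2] prior 0.333333, lik 0.262, product 0.08733; [3] prior 0.333333, lik 0.015, product 0.005000.
Normalizing constant = 0.17900; the posterior for Machine 2 is its product over the sum, 0.08733/0.17900 = 0.4879.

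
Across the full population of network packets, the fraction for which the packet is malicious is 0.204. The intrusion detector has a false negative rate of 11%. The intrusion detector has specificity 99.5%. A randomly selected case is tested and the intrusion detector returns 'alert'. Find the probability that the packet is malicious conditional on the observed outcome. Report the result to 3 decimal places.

Write H for 'the packet is malicious'. Prior odds H:¬H = 0.204/0.796 = 0.25628. For the 'alert' outcome, the likelihood ratio is 0.89/0.005 = 178.00.
Posterior odds = 0.25628 × 178.00 = 45.618, so P(H|E) = 45.618/(1+45.618) = 0.979.

P(H | E) ≈ 0.979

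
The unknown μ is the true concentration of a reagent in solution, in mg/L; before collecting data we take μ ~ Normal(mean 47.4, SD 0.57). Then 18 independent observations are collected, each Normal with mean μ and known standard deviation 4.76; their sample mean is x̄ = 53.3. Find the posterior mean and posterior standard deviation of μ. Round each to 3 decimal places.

Prior precision 1/τ₀² = 1/0.57² = 3.07787; data precision n/σ² = 18/4.76² = 0.794435.
Posterior precision = 3.07787 + 0.794435 = 3.87231, giving posterior SD = 1/√3.87231 = 0.508.
Posterior mean = (3.07787·47.4 + 0.794435·53.3) / 3.87231 = 48.610.

Posterior mean ≈ 48.610; posterior SD ≈ 0.508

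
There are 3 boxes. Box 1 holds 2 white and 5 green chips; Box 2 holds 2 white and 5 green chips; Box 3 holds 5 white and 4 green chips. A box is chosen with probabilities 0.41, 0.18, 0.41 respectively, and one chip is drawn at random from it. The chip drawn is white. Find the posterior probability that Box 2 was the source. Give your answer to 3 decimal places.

Tabulate prior·likelihood by source: [1] prior 0.41, lik 0.2857, product 0.1171; [2] prior 0.18, lik 0.2857, product 0.05143; [3] prior 0.41, lik 0.5556, product 0.2278.
Normalizing constant = 0.39635; the posterior for Box 2 is its product over the sum, 0.05143/0.39635 = 0.130.

Posterior probability ≈ 0.130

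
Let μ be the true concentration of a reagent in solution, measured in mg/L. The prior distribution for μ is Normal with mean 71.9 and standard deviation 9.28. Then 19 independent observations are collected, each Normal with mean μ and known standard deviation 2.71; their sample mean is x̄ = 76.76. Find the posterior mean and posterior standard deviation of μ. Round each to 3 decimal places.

Prior precision 1/τ₀² = 1/9.28² = 0.0116119; data precision n/σ² = 19/2.71² = 2.58711.
Posterior precision = 0.0116119 + 2.58711 = 2.59872, giving posterior SD = 1/√2.59872 = 0.620.
Posterior mean = (0.0116119·71.9 + 2.58711·76.76) / 2.59872 = 76.738.

Posterior mean ≈ 76.738; posterior SD ≈ 0.620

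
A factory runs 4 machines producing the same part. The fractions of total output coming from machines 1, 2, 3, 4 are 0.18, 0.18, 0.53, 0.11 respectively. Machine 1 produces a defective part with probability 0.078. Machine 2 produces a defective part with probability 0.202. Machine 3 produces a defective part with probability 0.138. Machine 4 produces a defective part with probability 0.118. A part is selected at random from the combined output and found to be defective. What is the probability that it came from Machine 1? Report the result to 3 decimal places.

Posterior probability ≈ 0.103

Tabulate prior·likelihood by source: [1] prior 0.18, lik 0.078, product 0.01404; [2] prior 0.18, lik 0.202, product 0.03636; [3] prior 0.53, lik 0.138, product 0.07314; [4] prior 0.11, lik 0.118, product 0.01298.
Normalizing constant = 0.13652; the posterior for Machine 1 is its product over the sum, 0.01404/0.13652 = 0.103.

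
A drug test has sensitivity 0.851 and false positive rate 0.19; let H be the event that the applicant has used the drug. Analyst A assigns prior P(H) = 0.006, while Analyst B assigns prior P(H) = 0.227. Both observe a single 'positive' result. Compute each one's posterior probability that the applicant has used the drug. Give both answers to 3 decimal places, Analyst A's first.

Analyst A: 0.026; Analyst B: 0.568

The likelihood ratio for a 'positive' result is 0.851/0.19 = 4.4789.
Analyst A: prior odds 0.006/0.994 = 0.0060362; posterior odds 0.027036; posterior probability 0.026.
Analyst B: prior odds 0.227/0.773 = 0.29366; posterior odds 1.3153; posterior probability 0.568.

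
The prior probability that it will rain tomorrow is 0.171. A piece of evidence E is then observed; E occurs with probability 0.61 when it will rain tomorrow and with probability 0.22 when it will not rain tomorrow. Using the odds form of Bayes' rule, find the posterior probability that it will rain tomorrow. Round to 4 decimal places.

Posterior probability ≈ 0.3638

Prior odds = 0.171/(1−0.171) = 0.20627. In log-odds, ln(0.20627) = -1.5786.
Add log likelihood ratio: ln(2.7727) = 1.0198.
Posterior log-odds = -0.55873, so posterior odds = exp(-0.55873) = 0.57194. Converting, P(H|E) = 0.57194/1.5719 = 0.3638.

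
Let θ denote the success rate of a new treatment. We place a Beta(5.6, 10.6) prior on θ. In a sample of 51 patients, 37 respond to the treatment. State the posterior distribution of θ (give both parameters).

The binomial likelihood is conjugate to the Beta prior: with 37 successes and 14 failures, the posterior is Beta(5.6+37, 10.6+14) = Beta(42.6, 24.6).

Posterior: Beta(42.6, 24.6)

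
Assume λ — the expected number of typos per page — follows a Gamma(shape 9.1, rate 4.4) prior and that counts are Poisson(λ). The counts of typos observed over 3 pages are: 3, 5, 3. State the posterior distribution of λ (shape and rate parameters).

Posterior: Gamma(shape=20.1, rate=7.4)

The Poisson likelihood adds the total count to the shape and the number of exposure periods to the rate. Here ∑xᵢ = 11 and n = 3, so shape 9.1→20.1 and rate 4.4→7.4.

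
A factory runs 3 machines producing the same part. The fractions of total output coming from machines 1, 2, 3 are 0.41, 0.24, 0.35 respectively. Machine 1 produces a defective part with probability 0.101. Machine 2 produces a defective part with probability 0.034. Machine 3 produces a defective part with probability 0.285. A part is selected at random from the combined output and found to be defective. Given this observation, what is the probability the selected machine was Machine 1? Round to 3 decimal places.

Tabulate prior·likelihood by source: [1] prior 0.41, lik 0.101, product 0.04141; [2] prior 0.24, lik 0.034, product 0.008160; [3] prior 0.35, lik 0.285, product 0.09975.
Normalizing constant = 0.14932; the posterior for Machine 1 is its product over the sum, 0.04141/0.14932 = 0.277.

Posterior probability ≈ 0.277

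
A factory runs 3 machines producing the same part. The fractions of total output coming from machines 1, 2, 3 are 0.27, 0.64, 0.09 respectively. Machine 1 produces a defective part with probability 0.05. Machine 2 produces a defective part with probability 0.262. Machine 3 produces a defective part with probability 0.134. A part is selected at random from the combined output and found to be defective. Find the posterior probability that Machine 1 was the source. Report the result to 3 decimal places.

Posterior probability ≈ 0.070

Tabulate prior·likelihood by source: [1] prior 0.27, lik 0.05, product 0.01350; [2] prior 0.64, lik 0.262, product 0.1677; [3] prior 0.09, lik 0.134, product 0.01206.
Normalizing constant = 0.19324; the posterior for Machine 1 is its product over the sum, 0.01350/0.19324 = 0.070.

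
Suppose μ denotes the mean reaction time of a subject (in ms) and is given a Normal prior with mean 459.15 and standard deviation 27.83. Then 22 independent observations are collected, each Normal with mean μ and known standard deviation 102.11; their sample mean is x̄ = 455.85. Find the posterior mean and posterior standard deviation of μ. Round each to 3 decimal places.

With known σ, the Normal prior is conjugate. Weight on the data is w = (n/σ²)/(n/σ² + 1/τ₀²) = 0.00211002/(0.00211002+0.00129114) = 0.62038.
Posterior mean = w·x̄ + (1−w)·μ₀ = 0.62038·455.85 + 0.37962·459.15 = 457.103. Posterior variance = 1/(0.00211002+0.00129114) = 294.017, so SD = 17.147.

Posterior mean ≈ 457.103; posterior SD ≈ 17.147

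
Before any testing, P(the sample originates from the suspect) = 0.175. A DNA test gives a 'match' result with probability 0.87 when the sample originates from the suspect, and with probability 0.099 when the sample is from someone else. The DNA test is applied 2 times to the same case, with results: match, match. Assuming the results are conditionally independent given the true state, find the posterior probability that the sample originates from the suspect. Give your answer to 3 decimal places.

Posterior P(H) ≈ 0.942

With H the event that the sample originates from the suspect, the joint likelihood of the observed sequence is P(data|H) = 0.87·0.87 = 0.75690 and P(data|¬H) = 0.099·0.099 = 0.0098010.
Bayes: P(H|data) = 0.175·0.75690 / (0.175·0.75690 + 0.825·0.0098010) = 0.13246/0.14054 = 0.9425.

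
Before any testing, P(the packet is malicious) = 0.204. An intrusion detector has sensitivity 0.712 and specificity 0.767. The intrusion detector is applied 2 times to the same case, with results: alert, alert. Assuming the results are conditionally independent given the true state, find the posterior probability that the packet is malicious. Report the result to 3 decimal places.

Posterior P(H) ≈ 0.705

With H the event that the packet is malicious, the joint likelihood of the observed sequence is P(data|H) = 0.712·0.712 = 0.50694 and P(data|¬H) = 0.233·0.233 = 0.054289.
Bayes: P(H|data) = 0.204·0.50694 / (0.204·0.50694 + 0.796·0.054289) = 0.10342/0.14663 = 0.7053.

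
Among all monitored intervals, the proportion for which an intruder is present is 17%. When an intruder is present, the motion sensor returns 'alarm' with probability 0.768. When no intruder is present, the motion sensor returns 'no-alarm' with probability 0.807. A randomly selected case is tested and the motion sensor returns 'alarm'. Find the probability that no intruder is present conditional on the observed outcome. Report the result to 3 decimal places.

Write H for 'an intruder is present'. Prior odds H:¬H = 0.17/0.83 = 0.20482. For the 'alarm' outcome, the likelihood ratio is 0.768/0.193 = 3.9793.
Posterior odds = 0.20482 × 3.9793 = 0.81503, so P(H|E) = 0.81503/(1+0.81503) = 0.449. Then P(¬H|E) = 1 − 0.449 = 0.551.

P(¬H | E) ≈ 0.551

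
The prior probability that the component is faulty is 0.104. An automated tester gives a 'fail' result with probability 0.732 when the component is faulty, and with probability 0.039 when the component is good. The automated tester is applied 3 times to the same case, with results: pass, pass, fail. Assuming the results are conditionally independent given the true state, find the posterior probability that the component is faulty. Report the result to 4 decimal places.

Posterior P(H) ≈ 0.1449

Let H be the event that the component is faulty; start with P(H) = 0.104. P('fail'|H) = 0.732, P('fail'|¬H) = 0.039.
Update on result 1 ('pass'): P(H) ← 0.268·0.1040 / (0.268·0.1040 + 0.961·0.8960) = 0.027872/0.88893 = 0.0314.
Update on result 2 ('pass'): P(H) ← 0.268·0.0314 / (0.268·0.0314 + 0.961·0.9686) = 0.0084030/0.93927 = 0.0089.
Update on result 3 ('fail'): P(H) ← 0.732·0.0089 / (0.732·0.0089 + 0.039·0.9911) = 0.0065487/0.045200 = 0.1449.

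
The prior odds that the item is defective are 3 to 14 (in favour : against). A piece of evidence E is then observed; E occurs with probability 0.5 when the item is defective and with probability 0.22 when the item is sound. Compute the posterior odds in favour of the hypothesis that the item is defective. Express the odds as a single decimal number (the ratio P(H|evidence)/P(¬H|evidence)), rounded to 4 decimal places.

Posterior odds ≈ 0.4870

Prior odds = 3/14 = 0.21429.
Likelihood ratio for E = 0.5/0.22 = 2.2727.
Posterior odds = prior odds × LR = 0.48701.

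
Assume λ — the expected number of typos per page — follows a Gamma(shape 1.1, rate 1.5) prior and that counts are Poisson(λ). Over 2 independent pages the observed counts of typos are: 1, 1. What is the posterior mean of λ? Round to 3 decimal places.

Total count ∑xᵢ = 2 over n = 2 pages.
Gamma is conjugate to the Poisson likelihood: posterior is Gamma(shape = 1.1+2 = 3.1, rate = 1.5+2 = 3.5).
Posterior mean = shape/rate = 3.1/3.5 = 0.886.

Posterior mean ≈ 0.886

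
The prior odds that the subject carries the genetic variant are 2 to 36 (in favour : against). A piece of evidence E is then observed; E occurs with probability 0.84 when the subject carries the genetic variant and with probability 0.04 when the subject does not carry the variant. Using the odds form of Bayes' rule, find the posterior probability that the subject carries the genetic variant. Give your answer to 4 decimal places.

Posterior probability ≈ 0.5385

Prior odds = 2/36 = 0.055556. In log-odds, ln(0.055556) = -2.8904.
Add log likelihood ratio: ln(21.000) = 3.0445.
Posterior log-odds = 0.15415, so posterior odds = exp(0.15415) = 1.1667. Converting, P(H|E) = 1.1667/2.1667 = 0.5385.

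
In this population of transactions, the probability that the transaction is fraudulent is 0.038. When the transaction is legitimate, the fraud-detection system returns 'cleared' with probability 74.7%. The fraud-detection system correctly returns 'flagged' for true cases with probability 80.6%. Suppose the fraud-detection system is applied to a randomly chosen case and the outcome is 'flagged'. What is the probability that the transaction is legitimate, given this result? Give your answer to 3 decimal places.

P(¬H | E) ≈ 0.888

Write H for 'the transaction is fraudulent'. Prior odds H:¬H = 0.038/0.962 = 0.039501. For the 'flagged' outcome, the likelihood ratio is 0.806/0.253 = 3.1858.
Posterior odds = 0.039501 × 3.1858 = 0.12584, so P(H|E) = 0.12584/(1+0.12584) = 0.112. Then P(¬H|E) = 1 − 0.112 = 0.888.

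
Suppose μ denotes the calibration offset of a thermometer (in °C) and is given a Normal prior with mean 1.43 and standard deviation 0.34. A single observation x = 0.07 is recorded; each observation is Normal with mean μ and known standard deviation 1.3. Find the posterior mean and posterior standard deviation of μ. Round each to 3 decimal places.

Prior precision 1/τ₀² = 1/0.34² = 8.65052; data precision n/σ² = 1/1.3² = 0.591716.
Posterior precision = 8.65052 + 0.591716 = 9.24224, giving posterior SD = 1/√9.24224 = 0.329.
Posterior mean = (8.65052·1.43 + 0.591716·0.07) / 9.24224 = 1.343.

Posterior mean ≈ 1.343; posterior SD ≈ 0.329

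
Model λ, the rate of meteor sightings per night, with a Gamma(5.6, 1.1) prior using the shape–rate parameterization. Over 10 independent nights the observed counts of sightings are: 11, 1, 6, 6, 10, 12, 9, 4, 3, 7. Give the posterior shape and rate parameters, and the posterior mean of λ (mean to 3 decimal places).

Posterior: Gamma(shape=74.6, rate=11.1); mean ≈ 6.721

Total count ∑xᵢ = 69 over n = 10 nights.
Gamma is conjugate to the Poisson likelihood: posterior is Gamma(shape = 5.6+69 = 74.6, rate = 1.1+10 = 11.1).
Posterior mean = shape/rate = 74.6/11.1 = 6.721.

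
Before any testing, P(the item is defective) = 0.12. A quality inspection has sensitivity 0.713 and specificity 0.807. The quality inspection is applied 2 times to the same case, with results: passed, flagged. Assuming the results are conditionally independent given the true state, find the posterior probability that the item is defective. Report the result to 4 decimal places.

Let H be the event that the item is defective; start with P(H) = 0.12. P('flagged'|H) = 0.713, P('flagged'|¬H) = 0.193.
Update on result 1 ('passed'): P(H) ← 0.287·0.1200 / (0.287·0.1200 + 0.807·0.8800) = 0.034440/0.74460 = 0.0463.
Update on result 2 ('flagged'): P(H) ← 0.713·0.0463 / (0.713·0.0463 + 0.193·0.9537) = 0.032978/0.21705 = 0.1519.

Posterior P(H) ≈ 0.1519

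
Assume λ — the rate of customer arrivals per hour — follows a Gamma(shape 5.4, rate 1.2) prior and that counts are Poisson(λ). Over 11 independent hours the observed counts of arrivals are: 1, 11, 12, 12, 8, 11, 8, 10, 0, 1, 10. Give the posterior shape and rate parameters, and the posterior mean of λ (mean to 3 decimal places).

The Poisson likelihood adds the total count to the shape and the number of exposure periods to the rate. Here ∑xᵢ = 84 and n = 11, so shape 5.4→89.4 and rate 1.2→12.2.
Posterior mean = shape/rate = 89.4/12.2 = 7.328.

Posterior: Gamma(shape=89.4, rate=12.2); mean ≈ 7.328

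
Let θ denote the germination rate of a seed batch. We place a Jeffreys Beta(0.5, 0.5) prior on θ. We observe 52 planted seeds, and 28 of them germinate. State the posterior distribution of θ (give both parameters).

The binomial likelihood is conjugate to the Beta prior: with 28 successes and 24 failures, the posterior is Beta(0.5+28, 0.5+24) = Beta(28.5, 24.5).

Posterior: Beta(28.5, 24.5)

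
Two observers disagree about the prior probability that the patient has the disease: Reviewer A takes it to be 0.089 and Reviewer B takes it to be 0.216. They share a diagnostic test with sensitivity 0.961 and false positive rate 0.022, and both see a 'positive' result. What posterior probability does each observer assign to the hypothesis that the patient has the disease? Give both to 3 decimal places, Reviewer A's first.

Reviewer A: 0.810; Reviewer B: 0.923

The likelihood ratio for a 'positive' result is 0.961/0.022 = 43.682.
Reviewer A: prior odds 0.089/0.911 = 0.097695; posterior odds 4.2675; posterior probability 0.810.
Reviewer B: prior odds 0.216/0.784 = 0.27551; posterior odds 12.035; posterior probability 0.923.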